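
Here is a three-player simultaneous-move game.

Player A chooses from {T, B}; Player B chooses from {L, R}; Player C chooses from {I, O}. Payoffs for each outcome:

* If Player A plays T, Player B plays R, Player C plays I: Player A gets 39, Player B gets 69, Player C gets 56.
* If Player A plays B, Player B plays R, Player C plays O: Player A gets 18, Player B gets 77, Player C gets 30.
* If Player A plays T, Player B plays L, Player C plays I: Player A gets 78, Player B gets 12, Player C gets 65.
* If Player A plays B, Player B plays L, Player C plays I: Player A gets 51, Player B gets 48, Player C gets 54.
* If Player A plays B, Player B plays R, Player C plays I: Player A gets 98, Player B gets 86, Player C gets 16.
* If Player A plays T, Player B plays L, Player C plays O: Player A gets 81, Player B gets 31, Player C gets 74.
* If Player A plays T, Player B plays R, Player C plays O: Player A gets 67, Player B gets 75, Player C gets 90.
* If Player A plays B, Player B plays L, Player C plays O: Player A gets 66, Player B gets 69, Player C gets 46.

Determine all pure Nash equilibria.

Player A against (L, I): payoffs 78, 51 → best response T.
Player A against (L, O): payoffs 81, 66 → best response T.
Player A against (R, I): payoffs 39, 98 → best response B.
Player A against (R, O): payoffs 67, 18 → best response T.
Player B against (T, I): payoffs 12, 69 → best response R.
Player B against (T, O): payoffs 31, 75 → best response R.
Player B against (B, I): payoffs 48, 86 → best response R.
Player B against (B, O): payoffs 69, 77 → best response R.
Player C against (T, L): payoffs 65, 74 → best response O.
Player C against (T, R): payoffs 56, 90 → best response O.
Player C against (B, L): payoffs 54, 46 → best response I.
Player C against (B, R): payoffs 16, 30 → best response O.
Mutual best responses: (T, R, O).

Pure NE: (T, R, O)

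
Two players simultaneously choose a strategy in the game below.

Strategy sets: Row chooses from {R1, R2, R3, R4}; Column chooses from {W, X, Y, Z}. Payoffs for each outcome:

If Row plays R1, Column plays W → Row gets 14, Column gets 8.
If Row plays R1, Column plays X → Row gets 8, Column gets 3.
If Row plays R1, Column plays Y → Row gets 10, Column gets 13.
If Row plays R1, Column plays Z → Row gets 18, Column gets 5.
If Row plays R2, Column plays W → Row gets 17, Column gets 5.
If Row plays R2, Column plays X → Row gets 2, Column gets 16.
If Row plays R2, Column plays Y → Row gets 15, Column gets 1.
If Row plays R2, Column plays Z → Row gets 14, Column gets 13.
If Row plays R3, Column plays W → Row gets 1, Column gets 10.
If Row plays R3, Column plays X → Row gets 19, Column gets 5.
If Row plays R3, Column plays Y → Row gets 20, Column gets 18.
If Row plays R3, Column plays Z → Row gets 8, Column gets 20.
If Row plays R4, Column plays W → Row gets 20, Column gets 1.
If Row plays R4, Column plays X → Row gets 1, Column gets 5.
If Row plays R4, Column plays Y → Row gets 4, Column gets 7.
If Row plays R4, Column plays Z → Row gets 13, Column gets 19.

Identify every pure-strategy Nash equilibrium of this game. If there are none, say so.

For each player, find the best response to each opponent profile; mutual best responses are the pure NE.
Row against W: payoffs 14, 17, 1, 20 → best response R4.
Row against X: payoffs 8, 2, 19, 1 → best response R3.
Row against Y: payoffs 10, 15, 20, 4 → best response R3.
Row against Z: payoffs 18, 14, 8, 13 → best response R1.
Column against R1: payoffs 8, 3, 13, 5 → best response Y.
Column against R2: payoffs 5, 16, 1, 13 → best response X.
Column against R3: payoffs 10, 5, 18, 20 → best response Z.
Column against R4: payoffs 1, 5, 7, 19 → best response Z.
No profile is a mutual best response for all players.

none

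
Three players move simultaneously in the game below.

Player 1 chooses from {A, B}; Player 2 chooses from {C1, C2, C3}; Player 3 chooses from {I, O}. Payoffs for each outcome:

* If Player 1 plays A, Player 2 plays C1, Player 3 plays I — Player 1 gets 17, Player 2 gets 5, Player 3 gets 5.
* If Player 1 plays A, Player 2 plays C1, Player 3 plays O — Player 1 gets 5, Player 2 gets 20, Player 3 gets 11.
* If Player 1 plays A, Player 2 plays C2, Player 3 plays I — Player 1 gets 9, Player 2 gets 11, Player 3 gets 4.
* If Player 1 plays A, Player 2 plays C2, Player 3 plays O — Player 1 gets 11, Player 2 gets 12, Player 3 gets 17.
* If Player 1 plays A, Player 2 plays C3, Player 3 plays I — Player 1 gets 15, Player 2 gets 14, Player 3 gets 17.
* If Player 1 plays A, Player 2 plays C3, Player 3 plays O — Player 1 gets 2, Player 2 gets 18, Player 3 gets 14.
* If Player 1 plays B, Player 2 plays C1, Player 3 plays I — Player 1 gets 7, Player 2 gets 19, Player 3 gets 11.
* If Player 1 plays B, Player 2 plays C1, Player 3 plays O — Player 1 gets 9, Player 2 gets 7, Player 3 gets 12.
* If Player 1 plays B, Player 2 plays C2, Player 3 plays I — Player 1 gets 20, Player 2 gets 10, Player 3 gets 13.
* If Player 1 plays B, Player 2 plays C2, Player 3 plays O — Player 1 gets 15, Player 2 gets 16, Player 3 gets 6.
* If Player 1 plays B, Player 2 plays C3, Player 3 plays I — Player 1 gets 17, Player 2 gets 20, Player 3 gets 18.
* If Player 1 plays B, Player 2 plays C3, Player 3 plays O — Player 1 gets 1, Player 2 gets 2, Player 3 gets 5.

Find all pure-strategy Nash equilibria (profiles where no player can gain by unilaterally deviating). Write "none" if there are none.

Check each profile: it is a Nash equilibrium iff no player can strictly gain by switching unilaterally.
(A, C1, I): Player 2 can switch to C2 (5 → 11). Not NE.
(A, C1, O): Player 1 can switch to B (5 → 9). Not NE.
(A, C2, I): Player 1 can switch to B (9 → 20). Not NE.
(A, C2, O): Player 1 can switch to B (11 → 15). Not NE.
(A, C3, I): Player 1 can switch to B (15 → 17). Not NE.
(A, C3, O): Player 2 can switch to C1 (18 → 20). Not NE.
(B, C3, I): Player 1 gets 17, best alternative 15; Player 2 gets 20, best alternative 19; Player 3 gets 18, best alternative 5. No profitable deviation — NE.
(The remaining 5 profiles each have a profitable deviation by the same check.)

(B, C3, I)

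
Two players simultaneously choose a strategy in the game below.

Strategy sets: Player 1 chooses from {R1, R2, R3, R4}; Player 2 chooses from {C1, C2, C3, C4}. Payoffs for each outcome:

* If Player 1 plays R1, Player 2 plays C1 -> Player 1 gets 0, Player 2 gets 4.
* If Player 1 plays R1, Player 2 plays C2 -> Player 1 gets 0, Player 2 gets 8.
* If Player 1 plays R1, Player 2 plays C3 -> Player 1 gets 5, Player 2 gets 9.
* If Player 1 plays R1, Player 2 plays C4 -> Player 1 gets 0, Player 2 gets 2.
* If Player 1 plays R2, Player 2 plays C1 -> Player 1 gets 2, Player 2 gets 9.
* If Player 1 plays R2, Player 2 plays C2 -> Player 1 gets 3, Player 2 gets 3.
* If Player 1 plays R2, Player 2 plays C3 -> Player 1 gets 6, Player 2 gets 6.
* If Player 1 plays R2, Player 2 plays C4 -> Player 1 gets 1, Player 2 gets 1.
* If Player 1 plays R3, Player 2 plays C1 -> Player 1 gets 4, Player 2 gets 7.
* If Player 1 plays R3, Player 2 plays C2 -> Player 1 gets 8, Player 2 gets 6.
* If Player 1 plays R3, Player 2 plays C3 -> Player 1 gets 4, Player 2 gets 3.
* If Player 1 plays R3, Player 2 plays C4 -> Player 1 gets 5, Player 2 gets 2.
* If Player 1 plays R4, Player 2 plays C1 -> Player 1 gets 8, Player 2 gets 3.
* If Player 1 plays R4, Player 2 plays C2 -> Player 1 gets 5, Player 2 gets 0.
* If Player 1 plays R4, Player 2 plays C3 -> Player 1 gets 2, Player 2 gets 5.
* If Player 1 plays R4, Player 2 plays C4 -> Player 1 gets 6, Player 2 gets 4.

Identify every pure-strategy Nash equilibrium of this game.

No pure-strategy Nash equilibrium.

Player 1 against C1: payoffs 0, 2, 4, 8 → best response R4.
Player 1 against C2: payoffs 0, 3, 8, 5 → best response R3.
Player 1 against C3: payoffs 5, 6, 4, 2 → best response R2.
Player 1 against C4: payoffs 0, 1, 5, 6 → best response R4.
Player 2 against R1: payoffs 4, 8, 9, 2 → best response C3.
Player 2 against R2: payoffs 9, 3, 6, 1 → best response C1.
Player 2 against R3: payoffs 7, 6, 3, 2 → best response C1.
Player 2 against R4: payoffs 3, 0, 5, 4 → best response C3.
No profile is a mutual best response for all players.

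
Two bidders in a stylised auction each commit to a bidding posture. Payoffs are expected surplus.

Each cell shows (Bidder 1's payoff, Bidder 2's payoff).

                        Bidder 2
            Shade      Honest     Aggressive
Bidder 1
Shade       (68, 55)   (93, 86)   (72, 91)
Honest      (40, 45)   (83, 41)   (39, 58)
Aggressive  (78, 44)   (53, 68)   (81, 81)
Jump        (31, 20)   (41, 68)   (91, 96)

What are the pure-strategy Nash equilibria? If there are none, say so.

Pure NE: (Jump, Aggressive)

Bidder 1 against Shade: payoffs 68, 40, 78, 31 → best response Aggressive.
Bidder 1 against Honest: payoffs 93, 83, 53, 41 → best response Shade.
Bidder 1 against Aggressive: payoffs 72, 39, 81, 91 → best response Jump.
Bidder 2 against Shade: payoffs 55, 86, 91 → best response Aggressive.
Bidder 2 against Honest: payoffs 45, 41, 58 → best response Aggressive.
Bidder 2 against Aggressive: payoffs 44, 68, 81 → best response Aggressive.
Bidder 2 against Jump: payoffs 20, 68, 96 → best response Aggressive.
Mutual best responses: (Jump, Aggressive).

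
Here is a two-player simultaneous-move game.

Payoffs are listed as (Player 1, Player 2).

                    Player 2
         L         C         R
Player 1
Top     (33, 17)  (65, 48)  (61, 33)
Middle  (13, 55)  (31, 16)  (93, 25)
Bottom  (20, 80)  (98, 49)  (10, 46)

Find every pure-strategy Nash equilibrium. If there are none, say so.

Player 1 against L: payoffs 33, 13, 20 → best response Top.
Player 1 against C: payoffs 65, 31, 98 → best response Bottom.
Player 1 against R: payoffs 61, 93, 10 → best response Middle.
Player 2 against Top: payoffs 17, 48, 33 → best response C.
Player 2 against Middle: payoffs 55, 16, 25 → best response L.
Player 2 against Bottom: payoffs 80, 49, 46 → best response L.
No profile is a mutual best response for all players.

This game has no pure Nash equilibrium.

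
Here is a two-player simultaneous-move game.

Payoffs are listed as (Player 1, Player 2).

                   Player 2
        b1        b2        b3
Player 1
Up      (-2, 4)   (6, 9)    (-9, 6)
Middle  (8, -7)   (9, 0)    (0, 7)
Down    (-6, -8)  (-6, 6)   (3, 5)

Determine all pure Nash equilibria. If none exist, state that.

For each strategy profile, look for a profitable unilateral deviation.
(Up, b1): Player 1 can switch to Middle (-2 → 8). Not NE.
(Up, b2): Player 1 can switch to Middle (6 → 9). Not NE.
(Up, b3): Player 1 can switch to Middle (-9 → 0). Not NE.
(Middle, b1): Player 2 can switch to b2 (-7 → 0). Not NE.
(Middle, b2): Player 2 can switch to b3 (0 → 7). Not NE.
(Middle, b3): Player 1 can switch to Down (0 → 3). Not NE.
(Down, b1): Player 1 can switch to Up (-6 → -2). Not NE.
(Down, b2): Player 1 can switch to Up (-6 → 6). Not NE.
(Down, b3): Player 2 can switch to b2 (5 → 6). Not NE.

No pure-strategy Nash equilibrium.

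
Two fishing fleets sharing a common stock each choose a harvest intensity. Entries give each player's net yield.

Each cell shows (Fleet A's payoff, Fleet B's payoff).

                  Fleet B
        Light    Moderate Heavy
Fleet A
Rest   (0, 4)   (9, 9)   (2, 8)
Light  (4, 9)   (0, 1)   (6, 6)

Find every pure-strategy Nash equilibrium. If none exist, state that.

(Rest, Moderate); (Light, Light)

Fleet A against Light: payoffs 0, 4 → best response Light.
Fleet A against Moderate: payoffs 9, 0 → best response Rest.
Fleet A against Heavy: payoffs 2, 6 → best response Light.
Fleet B against Rest: payoffs 4, 9, 8 → best response Moderate.
Fleet B against Light: payoffs 9, 1, 6 → best response Light.
Mutual best responses: (Rest, Moderate); (Light, Light).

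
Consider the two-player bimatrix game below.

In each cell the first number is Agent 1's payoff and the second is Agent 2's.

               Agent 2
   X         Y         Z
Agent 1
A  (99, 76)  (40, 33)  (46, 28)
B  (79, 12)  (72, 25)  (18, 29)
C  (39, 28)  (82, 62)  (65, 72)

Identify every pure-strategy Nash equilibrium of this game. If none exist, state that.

The pure Nash equilibria are (A, X); (C, Z).

(A, X): Agent 1 gets 99, best alternative 79; Agent 2 gets 76, best alternative 33. No profitable deviation — NE.
(A, Y): Agent 1 can switch to B (40 → 72). Not NE.
(A, Z): Agent 1 can switch to C (46 → 65). Not NE.
(B, X): Agent 1 can switch to A (79 → 99). Not NE.
(B, Y): Agent 1 can switch to C (72 → 82). Not NE.
(B, Z): Agent 1 can switch to A (18 → 46). Not NE.
(C, X): Agent 1 can switch to A (39 → 99). Not NE.
(C, Y): Agent 2 can switch to Z (62 → 72). Not NE.
(C, Z): Agent 1 gets 65, best alternative 46; Agent 2 gets 72, best alternative 62. No profitable deviation — NE.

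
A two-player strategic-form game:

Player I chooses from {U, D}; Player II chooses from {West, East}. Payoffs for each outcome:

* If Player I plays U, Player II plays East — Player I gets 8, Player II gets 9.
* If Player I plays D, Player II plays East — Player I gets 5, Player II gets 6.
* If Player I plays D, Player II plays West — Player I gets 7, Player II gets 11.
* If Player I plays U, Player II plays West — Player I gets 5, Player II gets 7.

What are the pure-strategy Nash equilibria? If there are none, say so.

Player I against West: payoffs 5, 7 → best response D.
Player I against East: payoffs 8, 5 → best response U.
Player II against U: payoffs 7, 9 → best response East.
Player II against D: payoffs 11, 6 → best response West.
Mutual best responses: (U, East); (D, West).

Pure-strategy Nash equilibria: (U, East) and (D, West)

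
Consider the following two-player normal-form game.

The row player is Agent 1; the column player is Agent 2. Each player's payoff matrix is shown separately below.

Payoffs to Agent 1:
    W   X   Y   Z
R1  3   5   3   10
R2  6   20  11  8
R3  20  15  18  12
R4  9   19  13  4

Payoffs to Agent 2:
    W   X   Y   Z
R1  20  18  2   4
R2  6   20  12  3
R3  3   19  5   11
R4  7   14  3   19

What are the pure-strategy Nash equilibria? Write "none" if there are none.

Pure NE: (R2, X)

(R1, W): Agent 1 can switch to R2 (3 → 6). Not NE.
(R1, X): Agent 1 can switch to R2 (5 → 20). Not NE.
(R1, Y): Agent 1 can switch to R2 (3 → 11). Not NE.
(R1, Z): Agent 1 can switch to R3 (10 → 12). Not NE.
(R2, W): Agent 1 can switch to R3 (6 → 20). Not NE.
(R2, X): Agent 1 gets 20, best alternative 19; Agent 2 gets 20, best alternative 12. No profitable deviation — NE.
(R2, Y): Agent 1 can switch to R3 (11 → 18). Not NE.
(The remaining 9 profiles each have a profitable deviation by the same check.)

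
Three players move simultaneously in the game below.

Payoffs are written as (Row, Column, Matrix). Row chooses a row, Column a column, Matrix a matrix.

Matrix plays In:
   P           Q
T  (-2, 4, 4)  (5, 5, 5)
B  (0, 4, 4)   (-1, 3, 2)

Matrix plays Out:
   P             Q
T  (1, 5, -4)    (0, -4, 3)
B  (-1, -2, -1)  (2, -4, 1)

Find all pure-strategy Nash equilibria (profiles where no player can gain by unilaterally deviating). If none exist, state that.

(T, Q, In); (B, P, In)

Mark each player's best response to every combination of opponents' strategies; a profile where every player is best-responding is a pure Nash equilibrium.
Row against (P, In): payoffs -2, 0 → best response B.
Row against (P, Out): payoffs 1, -1 → best response T.
Row against (Q, In): payoffs 5, -1 → best response T.
Row against (Q, Out): payoffs 0, 2 → best response B.
Column against (T, In): payoffs 4, 5 → best response Q.
Column against (T, Out): payoffs 5, -4 → best response P.
Column against (B, In): payoffs 4, 3 → best response P.
Column against (B, Out): payoffs -2, -4 → best response P.
Matrix against (T, P): payoffs 4, -4 → best response In.
Matrix against (T, Q): payoffs 5, 3 → best response In.
Matrix against (B, P): payoffs 4, -1 → best response In.
Matrix against (B, Q): payoffs 2, 1 → best response In.
Mutual best responses: (T, Q, In); (B, P, In).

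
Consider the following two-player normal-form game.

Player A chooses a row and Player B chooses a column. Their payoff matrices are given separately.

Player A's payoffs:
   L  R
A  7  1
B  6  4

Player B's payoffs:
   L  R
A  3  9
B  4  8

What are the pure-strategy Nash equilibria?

Mark each player's best response to every combination of opponents' strategies; a profile where every player is best-responding is a pure Nash equilibrium.
Player A against L: payoffs 7, 6 → best response A.
Player A against R: payoffs 1, 4 → best response B.
Player B against A: payoffs 3, 9 → best response R.
Player B against B: payoffs 4, 8 → best response R.
Mutual best responses: (B, R).

Pure NE: (B, R)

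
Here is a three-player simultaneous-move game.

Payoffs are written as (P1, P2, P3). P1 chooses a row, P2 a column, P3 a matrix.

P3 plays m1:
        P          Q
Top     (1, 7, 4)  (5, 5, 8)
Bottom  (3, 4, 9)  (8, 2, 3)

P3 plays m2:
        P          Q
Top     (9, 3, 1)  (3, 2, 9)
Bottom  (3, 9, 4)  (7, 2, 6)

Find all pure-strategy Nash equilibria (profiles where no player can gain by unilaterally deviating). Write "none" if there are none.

The unique pure-strategy Nash equilibrium is (Bottom, P, m1).

P1 against (P, m1): payoffs 1, 3 → best response Bottom.
P1 against (P, m2): payoffs 9, 3 → best response Top.
P1 against (Q, m1): payoffs 5, 8 → best response Bottom.
P1 against (Q, m2): payoffs 3, 7 → best response Bottom.
P2 against (Top, m1): payoffs 7, 5 → best response P.
P2 against (Top, m2): payoffs 3, 2 → best response P.
P2 against (Bottom, m1): payoffs 4, 2 → best response P.
P2 against (Bottom, m2): payoffs 9, 2 → best response P.
P3 against (Top, P): payoffs 4, 1 → best response m1.
P3 against (Top, Q): payoffs 8, 9 → best response m2.
P3 against (Bottom, P): payoffs 9, 4 → best response m1.
P3 against (Bottom, Q): payoffs 3, 6 → best response m2.
Mutual best responses: (Bottom, P, m1).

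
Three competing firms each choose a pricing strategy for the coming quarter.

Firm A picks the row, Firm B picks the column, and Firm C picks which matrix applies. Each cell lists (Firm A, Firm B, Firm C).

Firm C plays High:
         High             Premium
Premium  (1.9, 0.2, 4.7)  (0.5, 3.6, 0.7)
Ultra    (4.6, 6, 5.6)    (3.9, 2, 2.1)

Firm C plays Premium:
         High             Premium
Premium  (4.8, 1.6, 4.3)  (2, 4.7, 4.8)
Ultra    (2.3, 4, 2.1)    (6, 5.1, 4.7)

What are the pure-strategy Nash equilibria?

Pure-strategy Nash equilibria: (Ultra, High, High) and (Ultra, Premium, Premium)

(Premium, High, High): Firm A can switch to Ultra (1.9 → 4.6). Not NE.
(Premium, High, Premium): Firm B can switch to Premium (1.6 → 4.7). Not NE.
(Premium, Premium, High): Firm A can switch to Ultra (0.5 → 3.9). Not NE.
(Premium, Premium, Premium): Firm A can switch to Ultra (2 → 6). Not NE.
(Ultra, High, High): Firm A gets 4.6, best alternative 1.9; Firm B gets 6, best alternative 2; Firm C gets 5.6, best alternative 2.1. No profitable deviation — NE.
(Ultra, High, Premium): Firm A can switch to Premium (2.3 → 4.8). Not NE.
(Ultra, Premium, High): Firm B can switch to High (2 → 6). Not NE.
(Ultra, Premium, Premium): Firm A gets 6, best alternative 2; Firm B gets 5.1, best alternative 4; Firm C gets 4.7, best alternative 2.1. No profitable deviation — NE.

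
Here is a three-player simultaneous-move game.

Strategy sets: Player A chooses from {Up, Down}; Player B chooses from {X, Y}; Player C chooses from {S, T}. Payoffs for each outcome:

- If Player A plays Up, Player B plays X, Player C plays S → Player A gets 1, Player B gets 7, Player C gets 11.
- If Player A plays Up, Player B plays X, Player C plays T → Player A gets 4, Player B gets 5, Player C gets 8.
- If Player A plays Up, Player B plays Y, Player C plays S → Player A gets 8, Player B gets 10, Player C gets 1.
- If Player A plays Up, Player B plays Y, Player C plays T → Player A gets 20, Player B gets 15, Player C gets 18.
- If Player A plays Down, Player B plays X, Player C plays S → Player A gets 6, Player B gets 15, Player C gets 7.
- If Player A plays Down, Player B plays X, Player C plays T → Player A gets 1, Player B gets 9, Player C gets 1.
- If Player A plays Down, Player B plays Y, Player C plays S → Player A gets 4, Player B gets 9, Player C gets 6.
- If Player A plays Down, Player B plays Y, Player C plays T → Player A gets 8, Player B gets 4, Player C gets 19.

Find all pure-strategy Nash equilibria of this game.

For each strategy profile, look for a profitable unilateral deviation.
(Up, X, S): Player A can switch to Down (1 → 6). Not NE.
(Up, X, T): Player B can switch to Y (5 → 15). Not NE.
(Up, Y, S): Player C can switch to T (1 → 18). Not NE.
(Up, Y, T): Player A gets 20, best alternative 8; Player B gets 15, best alternative 5; Player C gets 18, best alternative 1. No profitable deviation — NE.
(Down, X, S): Player A gets 6, best alternative 1; Player B gets 15, best alternative 9; Player C gets 7, best alternative 1. No profitable deviation — NE.
(Down, X, T): Player A can switch to Up (1 → 4). Not NE.
(Down, Y, S): Player A can switch to Up (4 → 8). Not NE.
(Down, Y, T): Player A can switch to Up (8 → 20). Not NE.

(Up, Y, T), (Down, X, S)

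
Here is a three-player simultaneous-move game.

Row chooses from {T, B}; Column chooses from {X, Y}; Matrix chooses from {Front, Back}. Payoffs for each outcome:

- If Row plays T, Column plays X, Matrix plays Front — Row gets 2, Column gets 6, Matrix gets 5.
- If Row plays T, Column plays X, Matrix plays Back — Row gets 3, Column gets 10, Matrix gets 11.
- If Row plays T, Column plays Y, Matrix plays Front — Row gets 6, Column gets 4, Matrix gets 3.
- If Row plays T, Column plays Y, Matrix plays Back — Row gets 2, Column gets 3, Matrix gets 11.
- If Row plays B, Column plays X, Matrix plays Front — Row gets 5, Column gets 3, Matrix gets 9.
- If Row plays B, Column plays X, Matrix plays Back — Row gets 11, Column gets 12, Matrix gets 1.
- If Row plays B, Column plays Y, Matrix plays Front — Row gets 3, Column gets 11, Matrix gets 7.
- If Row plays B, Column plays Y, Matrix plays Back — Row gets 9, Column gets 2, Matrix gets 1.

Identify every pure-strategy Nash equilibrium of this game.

Mark each player's best response to every combination of opponents' strategies; a profile where every player is best-responding is a pure Nash equilibrium.
Row against (X, Front): payoffs 2, 5 → best response B.
Row against (X, Back): payoffs 3, 11 → best response B.
Row against (Y, Front): payoffs 6, 3 → best response T.
Row against (Y, Back): payoffs 2, 9 → best response B.
Column against (T, Front): payoffs 6, 4 → best response X.
Column against (T, Back): payoffs 10, 3 → best response X.
Column against (B, Front): payoffs 3, 11 → best response Y.
Column against (B, Back): payoffs 12, 2 → best response X.
Matrix against (T, X): payoffs 5, 11 → best response Back.
Matrix against (T, Y): payoffs 3, 11 → best response Back.
Matrix against (B, X): payoffs 9, 1 → best response Front.
Matrix against (B, Y): payoffs 7, 1 → best response Front.
No profile is a mutual best response for all players.

This game has no pure Nash equilibrium.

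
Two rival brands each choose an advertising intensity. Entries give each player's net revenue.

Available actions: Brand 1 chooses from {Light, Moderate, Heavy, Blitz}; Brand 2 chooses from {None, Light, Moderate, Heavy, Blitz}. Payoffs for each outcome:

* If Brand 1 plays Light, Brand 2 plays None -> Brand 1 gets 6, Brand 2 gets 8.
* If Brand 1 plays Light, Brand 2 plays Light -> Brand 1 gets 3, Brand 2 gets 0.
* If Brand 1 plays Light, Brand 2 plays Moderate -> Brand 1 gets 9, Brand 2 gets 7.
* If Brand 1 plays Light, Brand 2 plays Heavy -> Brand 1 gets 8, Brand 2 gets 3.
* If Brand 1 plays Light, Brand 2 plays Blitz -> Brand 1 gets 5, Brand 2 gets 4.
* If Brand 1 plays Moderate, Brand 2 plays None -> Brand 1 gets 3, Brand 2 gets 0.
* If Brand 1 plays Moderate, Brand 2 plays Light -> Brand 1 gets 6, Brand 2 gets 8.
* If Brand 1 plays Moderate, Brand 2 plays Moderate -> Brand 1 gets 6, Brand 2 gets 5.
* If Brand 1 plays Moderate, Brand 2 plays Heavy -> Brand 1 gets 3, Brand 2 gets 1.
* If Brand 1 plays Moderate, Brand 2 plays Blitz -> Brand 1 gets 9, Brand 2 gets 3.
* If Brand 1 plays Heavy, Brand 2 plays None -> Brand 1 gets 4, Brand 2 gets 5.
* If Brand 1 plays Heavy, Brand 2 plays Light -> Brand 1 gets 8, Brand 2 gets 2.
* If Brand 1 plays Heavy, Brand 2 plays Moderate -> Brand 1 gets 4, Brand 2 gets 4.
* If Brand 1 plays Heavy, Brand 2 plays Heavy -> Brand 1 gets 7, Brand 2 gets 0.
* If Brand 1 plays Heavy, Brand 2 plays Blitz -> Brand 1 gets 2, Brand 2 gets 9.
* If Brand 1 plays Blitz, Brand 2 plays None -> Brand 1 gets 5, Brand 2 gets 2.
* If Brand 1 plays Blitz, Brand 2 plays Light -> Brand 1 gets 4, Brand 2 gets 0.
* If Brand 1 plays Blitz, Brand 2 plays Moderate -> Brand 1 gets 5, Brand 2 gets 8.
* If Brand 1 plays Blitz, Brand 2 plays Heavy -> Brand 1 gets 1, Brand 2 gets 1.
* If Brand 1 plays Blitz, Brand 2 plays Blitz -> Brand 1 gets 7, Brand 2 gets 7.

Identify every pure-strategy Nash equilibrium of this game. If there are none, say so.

(Light, None)

For each player, find the best response to each opponent profile; mutual best responses are the pure NE.
Brand 1 against None: payoffs 6, 3, 4, 5 → best response Light.
Brand 1 against Light: payoffs 3, 6, 8, 4 → best response Heavy.
Brand 1 against Moderate: payoffs 9, 6, 4, 5 → best response Light.
Brand 1 against Heavy: payoffs 8, 3, 7, 1 → best response Light.
Brand 1 against Blitz: payoffs 5, 9, 2, 7 → best response Moderate.
Brand 2 against Light: payoffs 8, 0, 7, 3, 4 → best response None.
Brand 2 against Moderate: payoffs 0, 8, 5, 1, 3 → best response Light.
Brand 2 against Heavy: payoffs 5, 2, 4, 0, 9 → best response Blitz.
Brand 2 against Blitz: payoffs 2, 0, 8, 1, 7 → best response Moderate.
Mutual best responses: (Light, None).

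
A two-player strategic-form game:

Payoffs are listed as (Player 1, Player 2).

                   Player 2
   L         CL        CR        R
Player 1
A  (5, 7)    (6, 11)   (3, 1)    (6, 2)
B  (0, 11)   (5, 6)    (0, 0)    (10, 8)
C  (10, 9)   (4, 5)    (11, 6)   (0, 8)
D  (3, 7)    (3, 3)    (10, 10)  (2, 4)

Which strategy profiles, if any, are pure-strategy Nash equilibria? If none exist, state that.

The pure Nash equilibria are (A, CL); (C, L).

Mark each player's best response to every combination of opponents' strategies; a profile where every player is best-responding is a pure Nash equilibrium.
Player 1 against L: payoffs 5, 0, 10, 3 → best response C.
Player 1 against CL: payoffs 6, 5, 4, 3 → best response A.
Player 1 against CR: payoffs 3, 0, 11, 10 → best response C.
Player 1 against R: payoffs 6, 10, 0, 2 → best response B.
Player 2 against A: payoffs 7, 11, 1, 2 → best response CL.
Player 2 against B: payoffs 11, 6, 0, 8 → best response L.
Player 2 against C: payoffs 9, 5, 6, 8 → best response L.
Player 2 against D: payoffs 7, 3, 10, 4 → best response CR.
Mutual best responses: (A, CL); (C, L).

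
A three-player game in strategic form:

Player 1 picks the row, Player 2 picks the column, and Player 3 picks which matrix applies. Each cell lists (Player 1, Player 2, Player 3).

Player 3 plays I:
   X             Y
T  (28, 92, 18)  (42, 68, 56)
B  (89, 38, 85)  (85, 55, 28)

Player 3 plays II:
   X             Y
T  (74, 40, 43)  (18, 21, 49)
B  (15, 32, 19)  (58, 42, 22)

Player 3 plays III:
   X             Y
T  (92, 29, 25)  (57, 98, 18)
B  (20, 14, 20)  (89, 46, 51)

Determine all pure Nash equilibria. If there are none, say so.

Mark each player's best response to every combination of opponents' strategies; a profile where every player is best-responding is a pure Nash equilibrium.
Player 1 against (X, I): payoffs 28, 89 → best response B.
Player 1 against (X, II): payoffs 74, 15 → best response T.
Player 1 against (X, III): payoffs 92, 20 → best response T.
Player 1 against (Y, I): payoffs 42, 85 → best response B.
Player 1 against (Y, II): payoffs 18, 58 → best response B.
Player 1 against (Y, III): payoffs 57, 89 → best response B.
Player 2 against (T, I): payoffs 92, 68 → best response X.
Player 2 against (T, II): payoffs 40, 21 → best response X.
Player 2 against (T, III): payoffs 29, 98 → best response Y.
Player 2 against (B, I): payoffs 38, 55 → best response Y.
Player 2 against (B, II): payoffs 32, 42 → best response Y.
Player 2 against (B, III): payoffs 14, 46 → best response Y.
Player 3 against (T, X): payoffs 18, 43, 25 → best response II.
Player 3 against (T, Y): payoffs 56, 49, 18 → best response I.
Player 3 against (B, X): payoffs 85, 19, 20 → best response I.
Player 3 against (B, Y): payoffs 28, 22, 51 → best response III.
Mutual best responses: (T, X, II); (B, Y, III).

The pure Nash equilibria are (T, X, II); (B, Y, III).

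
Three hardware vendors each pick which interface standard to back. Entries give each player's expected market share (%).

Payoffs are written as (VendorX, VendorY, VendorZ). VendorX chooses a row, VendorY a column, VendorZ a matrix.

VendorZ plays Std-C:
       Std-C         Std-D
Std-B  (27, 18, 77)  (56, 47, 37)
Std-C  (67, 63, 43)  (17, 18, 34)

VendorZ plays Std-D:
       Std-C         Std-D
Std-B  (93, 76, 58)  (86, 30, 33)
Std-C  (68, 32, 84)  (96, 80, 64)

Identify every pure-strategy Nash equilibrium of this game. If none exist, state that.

The pure Nash equilibria are (Std-B, Std-D, Std-C); (Std-C, Std-D, Std-D).

(Std-B, Std-C, Std-C): VendorX can switch to Std-C (27 → 67). Not NE.
(Std-B, Std-C, Std-D): VendorZ can switch to Std-C (58 → 77). Not NE.
(Std-B, Std-D, Std-C): VendorX gets 56, best alternative 17; VendorY gets 47, best alternative 18; VendorZ gets 37, best alternative 33. No profitable deviation — NE.
(Std-B, Std-D, Std-D): VendorX can switch to Std-C (86 → 96). Not NE.
(Std-C, Std-C, Std-C): VendorZ can switch to Std-D (43 → 84). Not NE.
(Std-C, Std-C, Std-D): VendorX can switch to Std-B (68 → 93). Not NE.
(Std-C, Std-D, Std-C): VendorX can switch to Std-B (17 → 56). Not NE.
(Std-C, Std-D, Std-D): VendorX gets 96, best alternative 86; VendorY gets 80, best alternative 32; VendorZ gets 64, best alternative 34. No profitable deviation — NE.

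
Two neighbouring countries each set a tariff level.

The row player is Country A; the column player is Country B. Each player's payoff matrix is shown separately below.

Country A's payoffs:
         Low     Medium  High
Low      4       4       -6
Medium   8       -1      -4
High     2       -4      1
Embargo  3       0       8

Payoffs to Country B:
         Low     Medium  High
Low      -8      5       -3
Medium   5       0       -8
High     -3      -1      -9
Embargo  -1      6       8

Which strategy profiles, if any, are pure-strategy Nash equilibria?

(Low, Medium) and (Medium, Low) and (Embargo, High)

Country A against Low: payoffs 4, 8, 2, 3 → best response Medium.
Country A against Medium: payoffs 4, -1, -4, 0 → best response Low.
Country A against High: payoffs -6, -4, 1, 8 → best response Embargo.
Country B against Low: payoffs -8, 5, -3 → best response Medium.
Country B against Medium: payoffs 5, 0, -8 → best response Low.
Country B against High: payoffs -3, -1, -9 → best response Medium.
Country B against Embargo: payoffs -1, 6, 8 → best response High.
Mutual best responses: (Low, Medium); (Medium, Low); (Embargo, High).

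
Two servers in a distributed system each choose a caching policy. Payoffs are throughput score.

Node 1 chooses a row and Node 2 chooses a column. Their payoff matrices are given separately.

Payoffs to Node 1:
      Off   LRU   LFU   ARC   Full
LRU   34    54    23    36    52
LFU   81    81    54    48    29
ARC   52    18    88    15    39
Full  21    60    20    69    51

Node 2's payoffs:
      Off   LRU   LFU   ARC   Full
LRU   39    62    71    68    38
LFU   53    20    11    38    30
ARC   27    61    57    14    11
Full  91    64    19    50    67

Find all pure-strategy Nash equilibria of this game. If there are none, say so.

The unique pure-strategy Nash equilibrium is (LFU, Off).

For each strategy profile, look for a profitable unilateral deviation.
(LRU, Off): Node 1 can switch to LFU (34 → 81). Not NE.
(LRU, LRU): Node 1 can switch to LFU (54 → 81). Not NE.
(LRU, LFU): Node 1 can switch to LFU (23 → 54). Not NE.
(LRU, ARC): Node 1 can switch to LFU (36 → 48). Not NE.
(LRU, Full): Node 2 can switch to Off (38 → 39). Not NE.
(LFU, Off): Node 1 gets 81, best alternative 52; Node 2 gets 53, best alternative 38. No profitable deviation — NE.
(LFU, LRU): Node 2 can switch to Off (20 → 53). Not NE.
(LFU, LFU): Node 1 can switch to ARC (54 → 88). Not NE.
(LFU, ARC): Node 1 can switch to Full (48 → 69). Not NE.
(The remaining 11 profiles each have a profitable deviation by the same check.)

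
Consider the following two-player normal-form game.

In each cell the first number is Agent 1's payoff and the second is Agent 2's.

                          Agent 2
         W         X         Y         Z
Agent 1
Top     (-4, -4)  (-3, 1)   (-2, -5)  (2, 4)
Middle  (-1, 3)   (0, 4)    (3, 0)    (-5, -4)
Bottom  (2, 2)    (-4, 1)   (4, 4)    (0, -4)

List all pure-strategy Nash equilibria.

Agent 1 against W: payoffs -4, -1, 2 → best response Bottom.
Agent 1 against X: payoffs -3, 0, -4 → best response Middle.
Agent 1 against Y: payoffs -2, 3, 4 → best response Bottom.
Agent 1 against Z: payoffs 2, -5, 0 → best response Top.
Agent 2 against Top: payoffs -4, 1, -5, 4 → best response Z.
Agent 2 against Middle: payoffs 3, 4, 0, -4 → best response X.
Agent 2 against Bottom: payoffs 2, 1, 4, -4 → best response Y.
Mutual best responses: (Top, Z); (Middle, X); (Bottom, Y).

Pure-strategy Nash equilibria: (Top, Z), (Middle, X), (Bottom, Y)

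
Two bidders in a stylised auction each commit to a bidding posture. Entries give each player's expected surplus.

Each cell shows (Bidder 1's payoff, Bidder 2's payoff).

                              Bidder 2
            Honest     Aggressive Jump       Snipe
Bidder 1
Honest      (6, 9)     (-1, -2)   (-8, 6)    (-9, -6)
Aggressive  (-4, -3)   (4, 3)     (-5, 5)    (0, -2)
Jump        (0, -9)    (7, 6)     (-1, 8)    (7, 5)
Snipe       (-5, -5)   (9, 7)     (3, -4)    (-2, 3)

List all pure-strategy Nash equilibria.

Pure-strategy Nash equilibria: (Honest, Honest); (Snipe, Aggressive)

Bidder 1 against Honest: payoffs 6, -4, 0, -5 → best response Honest.
Bidder 1 against Aggressive: payoffs -1, 4, 7, 9 → best response Snipe.
Bidder 1 against Jump: payoffs -8, -5, -1, 3 → best response Snipe.
Bidder 1 against Snipe: payoffs -9, 0, 7, -2 → best response Jump.
Bidder 2 against Honest: payoffs 9, -2, 6, -6 → best response Honest.
Bidder 2 against Aggressive: payoffs -3, 3, 5, -2 → best response Jump.
Bidder 2 against Jump: payoffs -9, 6, 8, 5 → best response Jump.
Bidder 2 against Snipe: payoffs -5, 7, -4, 3 → best response Aggressive.
Mutual best responses: (Honest, Honest); (Snipe, Aggressive).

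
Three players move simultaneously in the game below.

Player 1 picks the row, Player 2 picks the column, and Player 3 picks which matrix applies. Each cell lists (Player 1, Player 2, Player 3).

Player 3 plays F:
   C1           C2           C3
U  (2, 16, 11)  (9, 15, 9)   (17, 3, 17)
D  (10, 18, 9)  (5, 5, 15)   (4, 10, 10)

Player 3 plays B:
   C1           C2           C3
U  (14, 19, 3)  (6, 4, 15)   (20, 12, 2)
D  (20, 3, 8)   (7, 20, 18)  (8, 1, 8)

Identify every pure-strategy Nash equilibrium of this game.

(U, C1, F): Player 1 can switch to D (2 → 10). Not NE.
(U, C1, B): Player 1 can switch to D (14 → 20). Not NE.
(U, C2, F): Player 2 can switch to C1 (15 → 16). Not NE.
(U, C2, B): Player 1 can switch to D (6 → 7). Not NE.
(U, C3, F): Player 2 can switch to C1 (3 → 16). Not NE.
(U, C3, B): Player 2 can switch to C1 (12 → 19). Not NE.
(D, C1, F): Player 1 gets 10, best alternative 2; Player 2 gets 18, best alternative 10; Player 3 gets 9, best alternative 8. No profitable deviation — NE.
(D, C1, B): Player 2 can switch to C2 (3 → 20). Not NE.
(D, C2, F): Player 1 can switch to U (5 → 9). Not NE.
(D, C2, B): Player 1 gets 7, best alternative 6; Player 2 gets 20, best alternative 3; Player 3 gets 18, best alternative 15. No profitable deviation — NE.
(D, C3, F): Player 1 can switch to U (4 → 17). Not NE.
(D, C3, B): Player 1 can switch to U (8 → 20). Not NE.

Pure-strategy Nash equilibria: (D, C1, F), (D, C2, B)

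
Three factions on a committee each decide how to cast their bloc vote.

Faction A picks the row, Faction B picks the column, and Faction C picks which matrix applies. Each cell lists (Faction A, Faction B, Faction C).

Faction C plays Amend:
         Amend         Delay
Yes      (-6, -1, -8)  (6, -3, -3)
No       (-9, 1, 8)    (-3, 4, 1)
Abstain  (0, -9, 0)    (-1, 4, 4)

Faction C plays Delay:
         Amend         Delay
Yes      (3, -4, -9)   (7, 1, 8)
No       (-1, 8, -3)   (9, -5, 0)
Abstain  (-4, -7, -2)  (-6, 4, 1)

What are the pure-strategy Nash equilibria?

(Yes, Amend, Amend): Faction A can switch to Abstain (-6 → 0). Not NE.
(Yes, Amend, Delay): Faction B can switch to Delay (-4 → 1). Not NE.
(Yes, Delay, Amend): Faction B can switch to Amend (-3 → -1). Not NE.
(Yes, Delay, Delay): Faction A can switch to No (7 → 9). Not NE.
(No, Amend, Amend): Faction A can switch to Yes (-9 → -6). Not NE.
(No, Amend, Delay): Faction A can switch to Yes (-1 → 3). Not NE.
(No, Delay, Amend): Faction A can switch to Yes (-3 → 6). Not NE.
(No, Delay, Delay): Faction B can switch to Amend (-5 → 8). Not NE.
(Abstain, Amend, Amend): Faction B can switch to Delay (-9 → 4). Not NE.
(Abstain, Amend, Delay): Faction A can switch to Yes (-4 → 3). Not NE.
(The remaining 2 profiles each have a profitable deviation by the same check.)

none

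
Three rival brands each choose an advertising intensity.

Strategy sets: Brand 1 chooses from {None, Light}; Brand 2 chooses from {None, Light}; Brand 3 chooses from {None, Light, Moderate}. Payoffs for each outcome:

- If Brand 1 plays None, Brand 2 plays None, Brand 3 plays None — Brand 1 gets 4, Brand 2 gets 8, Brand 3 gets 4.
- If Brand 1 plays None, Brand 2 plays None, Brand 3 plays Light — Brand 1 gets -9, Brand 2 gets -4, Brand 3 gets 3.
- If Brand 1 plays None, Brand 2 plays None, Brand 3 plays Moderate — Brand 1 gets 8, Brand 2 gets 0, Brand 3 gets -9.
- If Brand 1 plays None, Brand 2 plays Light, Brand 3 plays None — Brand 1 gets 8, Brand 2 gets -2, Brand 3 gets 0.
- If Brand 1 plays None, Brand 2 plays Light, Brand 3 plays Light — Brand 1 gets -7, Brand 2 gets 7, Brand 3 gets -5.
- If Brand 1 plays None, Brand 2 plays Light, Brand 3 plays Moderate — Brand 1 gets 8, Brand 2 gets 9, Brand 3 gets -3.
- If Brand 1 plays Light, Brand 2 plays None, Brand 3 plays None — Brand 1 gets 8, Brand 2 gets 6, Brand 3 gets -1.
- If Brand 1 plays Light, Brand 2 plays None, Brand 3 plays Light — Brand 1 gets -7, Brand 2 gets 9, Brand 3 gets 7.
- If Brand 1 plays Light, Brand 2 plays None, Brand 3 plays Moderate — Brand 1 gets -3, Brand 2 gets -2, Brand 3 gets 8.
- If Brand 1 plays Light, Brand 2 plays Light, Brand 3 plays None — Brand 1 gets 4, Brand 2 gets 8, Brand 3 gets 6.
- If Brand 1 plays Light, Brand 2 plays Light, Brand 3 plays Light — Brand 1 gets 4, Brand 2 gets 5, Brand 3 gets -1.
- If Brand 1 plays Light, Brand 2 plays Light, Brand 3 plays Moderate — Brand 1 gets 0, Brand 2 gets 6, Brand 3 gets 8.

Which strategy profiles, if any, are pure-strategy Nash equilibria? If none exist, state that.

There is no pure-strategy Nash equilibrium.

Brand 1 against (None, None): payoffs 4, 8 → best response Light.
Brand 1 against (None, Light): payoffs -9, -7 → best response Light.
Brand 1 against (None, Moderate): payoffs 8, -3 → best response None.
Brand 1 against (Light, None): payoffs 8, 4 → best response None.
Brand 1 against (Light, Light): payoffs -7, 4 → best response Light.
Brand 1 against (Light, Moderate): payoffs 8, 0 → best response None.
Brand 2 against (None, None): payoffs 8, -2 → best response None.
Brand 2 against (None, Light): payoffs -4, 7 → best response Light.
Brand 2 against (None, Moderate): payoffs 0, 9 → best response Light.
Brand 2 against (Light, None): payoffs 6, 8 → best response Light.
Brand 2 against (Light, Light): payoffs 9, 5 → best response None.
Brand 2 against (Light, Moderate): payoffs -2, 6 → best response Light.
Brand 3 against (None, None): payoffs 4, 3, -9 → best response None.
Brand 3 against (None, Light): payoffs 0, -5, -3 → best response None.
Brand 3 against (Light, None): payoffs -1, 7, 8 → best response Moderate.
Brand 3 against (Light, Light): payoffs 6, -1, 8 → best response Moderate.
No profile is a mutual best response for all players.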